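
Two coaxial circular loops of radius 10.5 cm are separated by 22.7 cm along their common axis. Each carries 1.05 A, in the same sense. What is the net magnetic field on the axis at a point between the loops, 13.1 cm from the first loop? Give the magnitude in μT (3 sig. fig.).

Each loop contributes B = μ₀IR²/[2(R²+z²)^(3/2)] on the axis, with z measured from that loop.
Loop 1 (z = 0.131 m): B₁ = 1.54×10⁻⁶ T. Loop 2 (z = 0.096 m): B₂ = 2.53×10⁻⁶ T.
The fields add: B = B₁ + B₂ = 4.06×10⁻⁶ T.

B ≈ 4.06 μT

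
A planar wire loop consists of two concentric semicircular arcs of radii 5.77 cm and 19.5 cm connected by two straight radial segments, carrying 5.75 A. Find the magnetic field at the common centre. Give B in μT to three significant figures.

The radial connectors point toward the centre, so dl × r̂ = 0 and they contribute nothing.
Each semicircle gives μ₀I/(4R): inner arc 3.13×10⁻⁵ T, outer arc 9.26×10⁻⁶ T.
The two arcs carry current in opposite angular senses, so their fields oppose: B = |3.13×10⁻⁵ − 9.26×10⁻⁶| = 2.20×10⁻⁵ T.

B ≈ 22.0 μT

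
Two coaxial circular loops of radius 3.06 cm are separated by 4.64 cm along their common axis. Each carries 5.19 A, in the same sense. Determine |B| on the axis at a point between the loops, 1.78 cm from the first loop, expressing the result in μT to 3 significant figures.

B ≈ 110 μT

Each loop contributes B = μ₀IR²/[2(R²+z²)^(3/2)] on the axis, with z measured from that loop.
Loop 1 (z = 0.0178 m): B₁ = 6.88×10⁻⁵ T. Loop 2 (z = 0.0286 m): B₂ = 4.16×10⁻⁵ T.
The fields add: B = B₁ + B₂ = 1.10×10⁻⁴ T.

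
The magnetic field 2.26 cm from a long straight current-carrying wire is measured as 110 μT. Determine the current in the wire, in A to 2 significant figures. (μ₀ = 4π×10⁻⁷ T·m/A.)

I ≈ 12 A

For a long straight wire B = μ₀I/(2πd), so I = 2πdB/μ₀.
I = 2π × 0.0226 × 1.10×10⁻⁴ / (4π×10⁻⁷) = 12.4 A.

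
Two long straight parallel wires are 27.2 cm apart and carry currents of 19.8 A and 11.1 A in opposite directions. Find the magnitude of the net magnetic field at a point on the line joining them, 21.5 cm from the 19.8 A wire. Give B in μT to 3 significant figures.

B ≈ 57.4 μT

Each long wire gives B = μ₀I/(2πd). Distances are d₁ = 0.215 m and d₂ = 0.057 m.
B₁ = 1.84×10⁻⁵ T, B₂ = 3.89×10⁻⁵ T.
Between antiparallel currents both contributions point the same way, so they add. B = B₁ + B₂ = 1.84×10⁻⁵ + 3.89×10⁻⁵ = 5.74×10⁻⁵ T.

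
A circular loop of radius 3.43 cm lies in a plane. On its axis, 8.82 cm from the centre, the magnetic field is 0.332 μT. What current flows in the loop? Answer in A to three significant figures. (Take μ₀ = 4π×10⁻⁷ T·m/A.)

I ≈ 0.381 A

On the axis of a loop, B = μ₀IR²/[2(R²+z²)^(3/2)], so I = 2B(R²+z²)^(3/2)/(μ₀R²).
R² + z² = 0.001176 + 0.007779 = 0.008956 m²; raised to 3/2 gives 8.48×10⁻⁴ m³.
I = 2 × 3.32×10⁻⁷ × 8.48×10⁻⁴ / (1.26×10⁻⁶ × 0.001176) = 0.381 A.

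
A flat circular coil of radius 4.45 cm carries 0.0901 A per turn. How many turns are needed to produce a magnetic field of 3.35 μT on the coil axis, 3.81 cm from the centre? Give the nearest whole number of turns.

N = 6

For an N-turn coil, B = Nμ₀IR²/[2(R²+z²)^(3/2)]. A single turn gives B₁ = 5.58×10⁻⁷ T with R = 0.0445 m, z = 0.0381 m.
N = B/B₁ = 3.35×10⁻⁶ / 5.58×10⁻⁷ = 6.01.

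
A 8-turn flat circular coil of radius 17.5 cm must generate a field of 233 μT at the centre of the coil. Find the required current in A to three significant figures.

For an N-turn coil, B = Nμ₀I/(2R) with R = 0.175 m, so I = 2RB/(Nμ₀) = 2 × 0.175 × 2.33×10⁻⁴ / (8 × 4π×10⁻⁷) = 8.11 A.

I ≈ 8.11 A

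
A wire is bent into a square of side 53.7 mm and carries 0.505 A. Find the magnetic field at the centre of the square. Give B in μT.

B ≈ 10.6 μT

Each side is a finite straight segment at perpendicular distance d = a/(2 tan(π/4)) = 0.02685 m from the centre, with end-angles ±π/4.
One side contributes B₁ = (μ₀I/4πd)·2 sin(π/4) = 2.66×10⁻⁶ T.
All 4 sides add in the same direction: B = 4 × 2.66×10⁻⁶ = 1.06×10⁻⁵ T.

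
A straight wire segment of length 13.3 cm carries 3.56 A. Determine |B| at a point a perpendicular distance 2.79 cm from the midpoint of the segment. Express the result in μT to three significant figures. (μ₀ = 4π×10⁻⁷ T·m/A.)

B ≈ 23.5 μT

For a finite straight segment, B = (μ₀I/4πd)(sinθ₁ + sinθ₂), where θ₁, θ₂ are the angles from the perpendicular to each end.
The perpendicular from the point meets the wire at its midpoint, so each end is L/2 = 0.0665 m away along the wire.
sinθ₁ = 0.0665/√(0.0665²+0.0279²) = 0.9221; sinθ₂ = 0.0665/√(0.0665²+0.0279²) = 0.9221.
B = (4π×10⁻⁷ × 3.56) / (4π × 0.0279) × (0.9221 + 0.9221) = 2.35×10⁻⁵ T.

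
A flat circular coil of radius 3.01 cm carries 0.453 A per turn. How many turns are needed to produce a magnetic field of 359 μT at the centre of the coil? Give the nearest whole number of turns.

N = 38

For an N-turn coil, B = Nμ₀I/(2R). A single turn gives B₁ = 9.46×10⁻⁶ T with R = 0.0301 m.
N = B/B₁ = 3.59×10⁻⁴ / 9.46×10⁻⁶ = 37.96.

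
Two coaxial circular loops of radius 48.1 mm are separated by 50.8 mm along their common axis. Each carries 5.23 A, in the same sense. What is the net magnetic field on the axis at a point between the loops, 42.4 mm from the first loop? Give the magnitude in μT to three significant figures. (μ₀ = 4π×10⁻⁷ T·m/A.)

B ≈ 94.1 μT

Each loop contributes B = μ₀IR²/[2(R²+z²)^(3/2)] on the axis, with z measured from that loop.
Loop 1 (z = 0.0424 m): B₁ = 2.88×10⁻⁵ T. Loop 2 (z = 0.0084 m): B₂ = 6.53×10⁻⁵ T.
The fields add: B = B₁ + B₂ = 9.41×10⁻⁵ T.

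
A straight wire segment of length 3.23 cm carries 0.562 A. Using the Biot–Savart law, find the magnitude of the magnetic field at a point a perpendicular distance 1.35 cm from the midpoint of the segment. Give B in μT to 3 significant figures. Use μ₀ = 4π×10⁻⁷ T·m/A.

For a finite straight segment, B = (μ₀I/4πd)(sinθ₁ + sinθ₂), where θ₁, θ₂ are the angles from the perpendicular to each end.
The perpendicular from the point meets the wire at its midpoint, so each end is L/2 = 0.01615 m away along the wire.
sinθ₁ = 0.01615/√(0.01615²+0.0135²) = 0.7672; sinθ₂ = 0.01615/√(0.01615²+0.0135²) = 0.7672.
B = (4π×10⁻⁷ × 0.562) / (4π × 0.0135) × (0.7672 + 0.7672) = 6.39×10⁻⁶ T.

B ≈ 6.39 μT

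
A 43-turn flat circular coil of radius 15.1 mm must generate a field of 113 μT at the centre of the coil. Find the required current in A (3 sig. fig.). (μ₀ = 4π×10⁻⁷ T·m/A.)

I ≈ 0.0632 A

For an N-turn coil, B = Nμ₀I/(2R) with R = 0.0151 m, so I = 2RB/(Nμ₀) = 2 × 0.0151 × 1.13×10⁻⁴ / (43 × 4π×10⁻⁷) = 6.32×10⁻² A.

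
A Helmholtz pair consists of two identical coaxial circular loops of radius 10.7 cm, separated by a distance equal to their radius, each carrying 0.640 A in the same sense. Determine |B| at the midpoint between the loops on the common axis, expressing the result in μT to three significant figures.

Each loop contributes B = μ₀IR²/[2(R²+z²)^(3/2)] on the axis, with z measured from that loop.
Loop 1 (z = 0.0535 m): B₁ = 2.69×10⁻⁶ T. Loop 2 (z = 0.0535 m): B₂ = 2.69×10⁻⁶ T.
The fields add: B = B₁ + B₂ = 5.38×10⁻⁶ T.

B ≈ 5.38 μT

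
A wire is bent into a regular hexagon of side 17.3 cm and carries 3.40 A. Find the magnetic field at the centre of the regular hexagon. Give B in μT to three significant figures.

Each side is a finite straight segment at perpendicular distance d = a/(2 tan(π/6)) = 0.1498 m from the centre, with end-angles ±π/6.
One side contributes B₁ = (μ₀I/4πd)·2 sin(π/6) = 2.27×10⁻⁶ T.
All 6 sides add in the same direction: B = 6 × 2.27×10⁻⁶ = 1.36×10⁻⁵ T.

B ≈ 13.6 μT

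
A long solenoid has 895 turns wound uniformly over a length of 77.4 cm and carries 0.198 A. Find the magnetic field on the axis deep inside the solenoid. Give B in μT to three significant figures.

Inside a long solenoid, B = μ₀nI with n = 1156 turns/m.
B = 4π×10⁻⁷ × 1156 × 0.198 = 2.88×10⁻⁴ T.

B ≈ 288 μT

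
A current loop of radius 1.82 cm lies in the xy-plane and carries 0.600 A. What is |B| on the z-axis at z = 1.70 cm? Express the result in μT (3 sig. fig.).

B ≈ 8.08 μT

On the axis of a circular loop, B = μ₀IR² / [2(R²+z²)^(3/2)].
R² + z² = (0.0182)² + (0.017)² = 0.0006202 m², and (R²+z²)^(3/2) = 1.54×10⁻⁵ m³.
B = (4π×10⁻⁷ × 0.600 × 0.0003312) / (2 × 1.54×10⁻⁵) = 8.08×10⁻⁶ T.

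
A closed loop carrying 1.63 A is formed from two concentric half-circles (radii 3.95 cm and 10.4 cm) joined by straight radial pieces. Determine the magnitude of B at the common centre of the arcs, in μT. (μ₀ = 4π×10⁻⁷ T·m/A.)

B ≈ 8.04 μT

The radial connectors point toward the centre, so dl × r̂ = 0 and they contribute nothing.
Each semicircle gives μ₀I/(4R): inner arc 1.30×10⁻⁵ T, outer arc 4.92×10⁻⁶ T.
The two arcs carry current in opposite angular senses, so their fields oppose: B = |1.30×10⁻⁵ − 4.92×10⁻⁶| = 8.04×10⁻⁶ T.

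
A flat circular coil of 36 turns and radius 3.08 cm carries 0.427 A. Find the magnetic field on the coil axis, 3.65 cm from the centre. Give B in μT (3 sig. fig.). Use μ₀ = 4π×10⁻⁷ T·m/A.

For an N-turn flat coil, B = Nμ₀IR²/[2(R²+z²)^(3/2)] with R = 0.0308 m, z = 0.0365 m.
B = 36 × 2.34×10⁻⁶ T = 8.41×10⁻⁵ T.

B ≈ 84.1 μT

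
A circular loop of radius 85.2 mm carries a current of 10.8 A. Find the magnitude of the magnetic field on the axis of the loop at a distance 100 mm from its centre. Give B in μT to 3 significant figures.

B ≈ 21.7 μT

On the axis of a circular loop, B = μ₀IR² / [2(R²+z²)^(3/2)].
R² + z² = (0.0852)² + (0.1)² = 0.01726 m², and (R²+z²)^(3/2) = 2.27×10⁻³ m³.
B = (4π×10⁻⁷ × 10.8 × 0.007259) / (2 × 2.27×10⁻³) = 2.17×10⁻⁵ T.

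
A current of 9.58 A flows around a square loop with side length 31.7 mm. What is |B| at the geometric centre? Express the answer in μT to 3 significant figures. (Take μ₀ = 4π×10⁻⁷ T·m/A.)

Each side is a finite straight segment at perpendicular distance d = a/(2 tan(π/4)) = 0.01585 m from the centre, with end-angles ±π/4.
One side contributes B₁ = (μ₀I/4πd)·2 sin(π/4) = 8.55×10⁻⁵ T.
All 4 sides add in the same direction: B = 4 × 8.55×10⁻⁵ = 3.42×10⁻⁴ T.

B ≈ 342 μT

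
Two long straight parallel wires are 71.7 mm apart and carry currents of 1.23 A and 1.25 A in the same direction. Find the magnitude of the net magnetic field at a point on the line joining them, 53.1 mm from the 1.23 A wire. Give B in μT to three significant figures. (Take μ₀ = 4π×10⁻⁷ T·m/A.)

B ≈ 8.81 μT

Each long wire gives B = μ₀I/(2πd). Distances are d₁ = 0.0531 m and d₂ = 0.0186 m.
B₁ = 4.63×10⁻⁶ T, B₂ = 1.34×10⁻⁵ T.
Between parallel currents the two contributions point in opposite directions, so they subtract. B = |B₁ − B₂| = |4.63×10⁻⁶ − 1.34×10⁻⁵| = 8.81×10⁻⁶ T.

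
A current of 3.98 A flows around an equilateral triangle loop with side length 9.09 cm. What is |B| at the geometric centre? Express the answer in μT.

Each side is a finite straight segment at perpendicular distance d = a/(2 tan(π/3)) = 0.02624 m from the centre, with end-angles ±π/3.
One side contributes B₁ = (μ₀I/4πd)·2 sin(π/3) = 2.63×10⁻⁵ T.
All 3 sides add in the same direction: B = 3 × 2.63×10⁻⁵ = 7.88×10⁻⁵ T.

B ≈ 78.8 μT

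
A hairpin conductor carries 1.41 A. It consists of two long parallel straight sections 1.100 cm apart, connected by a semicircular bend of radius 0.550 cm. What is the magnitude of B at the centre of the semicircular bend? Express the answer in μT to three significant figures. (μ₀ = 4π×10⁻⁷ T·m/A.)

B ≈ 132 μT

The semicircular arc contributes B_arc = μ₀I·π/(4πR) = μ₀I/(4R) = 8.05×10⁻⁵ T.
Each semi-infinite lead is at perpendicular distance R = 0.0055 m from the centre, with the perpendicular foot at its near end, so it contributes μ₀I/(4πR); both point the same way, together 5.13×10⁻⁵ T.
Arc and leads all point the same direction: B = 8.05×10⁻⁵ + 5.13×10⁻⁵ = 1.32×10⁻⁴ T.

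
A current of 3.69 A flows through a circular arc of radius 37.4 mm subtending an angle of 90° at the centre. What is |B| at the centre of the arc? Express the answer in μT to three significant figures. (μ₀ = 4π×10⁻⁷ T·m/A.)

B ≈ 15.5 μT

The Biot–Savart field of a circular arc at its centre is B = μ₀Iφ/(4πR), with φ = 1.571 rad.
B = (4π×10⁻⁷ × 3.69 × 1.571) / (4π × 0.0374) = 1.55×10⁻⁵ T.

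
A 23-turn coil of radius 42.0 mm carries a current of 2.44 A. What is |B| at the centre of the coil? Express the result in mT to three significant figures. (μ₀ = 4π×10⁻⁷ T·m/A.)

B ≈ 0.840 mT

For an N-turn flat coil, B = Nμ₀I/(2R) with R = 0.042 m.
B = 23 × 3.65×10⁻⁵ T = 8.40×10⁻⁴ T.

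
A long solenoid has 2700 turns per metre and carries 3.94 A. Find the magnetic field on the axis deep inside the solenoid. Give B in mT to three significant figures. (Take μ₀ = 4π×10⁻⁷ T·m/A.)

Inside a long solenoid, B = μ₀nI with n = 2700 turns/m.
B = 4π×10⁻⁷ × 2700 × 3.94 = 1.34×10⁻² T.

B ≈ 13.4 mT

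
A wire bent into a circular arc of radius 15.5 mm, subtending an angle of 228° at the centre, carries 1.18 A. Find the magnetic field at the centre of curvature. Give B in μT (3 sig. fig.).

The Biot–Savart field of a circular arc at its centre is B = μ₀Iφ/(4πR), with φ = 3.979 rad.
B = (4π×10⁻⁷ × 1.18 × 3.979) / (4π × 0.0155) = 3.03×10⁻⁵ T.

B ≈ 30.3 μT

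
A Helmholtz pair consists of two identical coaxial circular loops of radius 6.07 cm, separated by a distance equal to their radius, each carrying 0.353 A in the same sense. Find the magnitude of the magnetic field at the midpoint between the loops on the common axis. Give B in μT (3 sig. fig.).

B ≈ 5.23 μT

Each loop contributes B = μ₀IR²/[2(R²+z²)^(3/2)] on the axis, with z measured from that loop.
Loop 1 (z = 0.03035 m): B₁ = 2.61×10⁻⁶ T. Loop 2 (z = 0.03035 m): B₂ = 2.61×10⁻⁶ T.
The fields add: B = B₁ + B₂ = 5.23×10⁻⁶ T.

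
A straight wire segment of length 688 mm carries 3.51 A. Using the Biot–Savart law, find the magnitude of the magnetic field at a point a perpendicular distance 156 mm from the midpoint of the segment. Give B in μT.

B ≈ 4.10 μT

For a finite straight segment, B = (μ₀I/4πd)(sinθ₁ + sinθ₂), where θ₁, θ₂ are the angles from the perpendicular to each end.
The perpendicular from the point meets the wire at its midpoint, so each end is L/2 = 0.344 m away along the wire.
sinθ₁ = 0.344/√(0.344²+0.156²) = 0.9107; sinθ₂ = 0.344/√(0.344²+0.156²) = 0.9107.
B = (4π×10⁻⁷ × 3.51) / (4π × 0.156) × (0.9107 + 0.9107) = 4.10×10⁻⁶ T.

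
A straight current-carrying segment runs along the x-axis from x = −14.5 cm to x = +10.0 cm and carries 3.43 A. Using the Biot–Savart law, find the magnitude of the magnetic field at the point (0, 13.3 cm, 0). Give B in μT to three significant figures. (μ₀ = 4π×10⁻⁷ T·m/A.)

For a finite straight segment, B = (μ₀I/4πd)(sinθ₁ + sinθ₂), where θ₁, θ₂ are the angles from the perpendicular to each end.
The perpendicular distance is d = 0.133 m; the end-offsets along the wire are a = 0.145 m and b = 0.1 m.
sinθ₁ = 0.145/√(0.145²+0.133²) = 0.7369; sinθ₂ = 0.1/√(0.1²+0.133²) = 0.6010.
B = (4π×10⁻⁷ × 3.43) / (4π × 0.133) × (0.7369 + 0.6010) = 3.45×10⁻⁶ T.

B ≈ 3.45 μT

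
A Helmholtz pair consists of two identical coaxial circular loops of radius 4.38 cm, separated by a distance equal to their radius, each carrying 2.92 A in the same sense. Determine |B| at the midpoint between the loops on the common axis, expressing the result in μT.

Each loop contributes B = μ₀IR²/[2(R²+z²)^(3/2)] on the axis, with z measured from that loop.
Loop 1 (z = 0.0219 m): B₁ = 3.00×10⁻⁵ T. Loop 2 (z = 0.0219 m): B₂ = 3.00×10⁻⁵ T.
The fields add: B = B₁ + B₂ = 5.99×10⁻⁵ T.

B ≈ 59.9 μT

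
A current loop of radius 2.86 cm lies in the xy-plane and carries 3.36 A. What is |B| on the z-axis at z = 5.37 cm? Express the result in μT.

On the axis of a circular loop, B = μ₀IR² / [2(R²+z²)^(3/2)].
R² + z² = (0.0286)² + (0.0537)² = 0.003702 m², and (R²+z²)^(3/2) = 2.25×10⁻⁴ m³.
B = (4π×10⁻⁷ × 3.36 × 0.000818) / (2 × 2.25×10⁻⁴) = 7.67×10⁻⁶ T.

B ≈ 7.67 μT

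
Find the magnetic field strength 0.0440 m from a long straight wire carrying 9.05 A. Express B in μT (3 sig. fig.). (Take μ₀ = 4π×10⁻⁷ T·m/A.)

For an infinitely long straight wire, B = μ₀I/(2πd).
B = (4π×10⁻⁷ × 9.05) / (2π × 0.044) = 4.11×10⁻⁵ T.

B ≈ 41.1 μT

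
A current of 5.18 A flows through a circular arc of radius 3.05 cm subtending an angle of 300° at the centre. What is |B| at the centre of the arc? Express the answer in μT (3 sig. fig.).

The Biot–Savart field of a circular arc at its centre is B = μ₀Iφ/(4πR), with φ = 5.236 rad.
B = (4π×10⁻⁷ × 5.18 × 5.236) / (4π × 0.0305) = 8.89×10⁻⁵ T.

B ≈ 88.9 μT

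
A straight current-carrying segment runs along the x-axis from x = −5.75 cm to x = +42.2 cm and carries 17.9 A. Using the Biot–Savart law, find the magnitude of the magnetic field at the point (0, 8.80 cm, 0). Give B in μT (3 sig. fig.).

For a finite straight segment, B = (μ₀I/4πd)(sinθ₁ + sinθ₂), where θ₁, θ₂ are the angles from the perpendicular to each end.
The perpendicular distance is d = 0.088 m; the end-offsets along the wire are a = 0.0575 m and b = 0.422 m.
sinθ₁ = 0.0575/√(0.0575²+0.088²) = 0.5470; sinθ₂ = 0.422/√(0.422²+0.088²) = 0.9789.
B = (4π×10⁻⁷ × 17.9) / (4π × 0.088) × (0.5470 + 0.9789) = 3.10×10⁻⁵ T.

B ≈ 31.0 μT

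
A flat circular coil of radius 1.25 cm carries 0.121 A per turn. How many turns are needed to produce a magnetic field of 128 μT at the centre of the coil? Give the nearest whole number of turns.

For an N-turn coil, B = Nμ₀I/(2R). A single turn gives B₁ = 6.08×10⁻⁶ T with R = 0.0125 m.
N = B/B₁ = 1.28×10⁻⁴ / 6.08×10⁻⁶ = 21.05.

N = 21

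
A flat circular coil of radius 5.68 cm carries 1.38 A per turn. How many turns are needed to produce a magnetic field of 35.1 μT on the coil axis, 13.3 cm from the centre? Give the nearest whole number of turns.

For an N-turn coil, B = Nμ₀IR²/[2(R²+z²)^(3/2)]. A single turn gives B₁ = 9.25×10⁻⁷ T with R = 0.0568 m, z = 0.133 m.
N = B/B₁ = 3.51×10⁻⁵ / 9.25×10⁻⁷ = 37.95.

N = 38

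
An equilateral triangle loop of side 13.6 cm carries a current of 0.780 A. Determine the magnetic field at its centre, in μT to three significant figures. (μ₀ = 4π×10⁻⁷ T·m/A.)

B ≈ 10.3 μT

Each side is a finite straight segment at perpendicular distance d = a/(2 tan(π/3)) = 0.03926 m from the centre, with end-angles ±π/3.
One side contributes B₁ = (μ₀I/4πd)·2 sin(π/3) = 3.44×10⁻⁶ T.
All 3 sides add in the same direction: B = 3 × 3.44×10⁻⁶ = 1.03×10⁻⁵ T.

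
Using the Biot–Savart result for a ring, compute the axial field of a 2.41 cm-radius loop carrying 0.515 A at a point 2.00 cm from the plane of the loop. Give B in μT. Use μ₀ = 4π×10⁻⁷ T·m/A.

On the axis of a circular loop, B = μ₀IR² / [2(R²+z²)^(3/2)].
R² + z² = (0.0241)² + (0.02)² = 0.0009808 m², and (R²+z²)^(3/2) = 3.07×10⁻⁵ m³.
B = (4π×10⁻⁷ × 0.515 × 0.0005808) / (2 × 3.07×10⁻⁵) = 6.12×10⁻⁶ T.

B ≈ 6.12 μT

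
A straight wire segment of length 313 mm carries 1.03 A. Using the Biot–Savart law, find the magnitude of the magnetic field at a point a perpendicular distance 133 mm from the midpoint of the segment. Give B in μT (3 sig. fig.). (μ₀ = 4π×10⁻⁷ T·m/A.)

For a finite straight segment, B = (μ₀I/4πd)(sinθ₁ + sinθ₂), where θ₁, θ₂ are the angles from the perpendicular to each end.
The perpendicular from the point meets the wire at its midpoint, so each end is L/2 = 0.1565 m away along the wire.
sinθ₁ = 0.1565/√(0.1565²+0.133²) = 0.7620; sinθ₂ = 0.1565/√(0.1565²+0.133²) = 0.7620.
B = (4π×10⁻⁷ × 1.03) / (4π × 0.133) × (0.7620 + 0.7620) = 1.18×10⁻⁶ T.

B ≈ 1.18 μT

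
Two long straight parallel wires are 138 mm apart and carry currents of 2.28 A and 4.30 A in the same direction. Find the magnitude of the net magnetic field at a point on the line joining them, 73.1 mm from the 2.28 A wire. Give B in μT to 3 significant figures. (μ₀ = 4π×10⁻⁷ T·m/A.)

Each long wire gives B = μ₀I/(2πd). Distances are d₁ = 0.0731 m and d₂ = 0.0649 m.
B₁ = 6.24×10⁻⁶ T, B₂ = 1.33×10⁻⁵ T.
Between parallel currents the two contributions point in opposite directions, so they subtract. B = |B₁ − B₂| = |6.24×10⁻⁶ − 1.33×10⁻⁵| = 7.01×10⁻⁶ T.

B ≈ 7.01 μT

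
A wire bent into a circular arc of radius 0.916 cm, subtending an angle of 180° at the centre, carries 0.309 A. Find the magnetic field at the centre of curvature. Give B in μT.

The Biot–Savart field of a circular arc at its centre is B = μ₀Iφ/(4πR), with φ = 3.142 rad.
B = (4π×10⁻⁷ × 0.309 × 3.142) / (4π × 0.00916) = 1.06×10⁻⁵ T.

B ≈ 10.6 μT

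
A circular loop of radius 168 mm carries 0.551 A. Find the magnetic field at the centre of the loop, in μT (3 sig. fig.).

At the centre of a circular loop the Biot–Savart law gives B = μ₀I/(2R).
B = (4π×10⁻⁷ × 0.551) / (2 × 0.168) = 2.06×10⁻⁶ T.

B ≈ 2.06 μT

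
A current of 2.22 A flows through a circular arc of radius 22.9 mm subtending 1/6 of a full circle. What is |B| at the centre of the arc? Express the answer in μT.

B ≈ 10.2 μT

The Biot–Savart field of a circular arc at its centre is B = μ₀Iφ/(4πR), with φ = 1.047 rad.
B = (4π×10⁻⁷ × 2.22 × 1.047) / (4π × 0.0229) = 1.02×10⁻⁵ T.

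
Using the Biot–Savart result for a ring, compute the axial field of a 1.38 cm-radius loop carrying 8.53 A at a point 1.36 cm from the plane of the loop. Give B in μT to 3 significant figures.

On the axis of a circular loop, B = μ₀IR² / [2(R²+z²)^(3/2)].
R² + z² = (0.0138)² + (0.0136)² = 0.0003754 m², and (R²+z²)^(3/2) = 7.27×10⁻⁶ m³.
B = (4π×10⁻⁷ × 8.53 × 0.0001904) / (2 × 7.27×10⁻⁶) = 1.40×10⁻⁴ T.

B ≈ 140 μT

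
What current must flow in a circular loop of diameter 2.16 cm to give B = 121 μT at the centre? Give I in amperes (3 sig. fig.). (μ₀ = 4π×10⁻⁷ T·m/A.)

I ≈ 2.08 A

At the centre of a circular loop B = μ₀I/(2R), so I = 2RB/μ₀.
With R = 0.0108 m, I = 2 × 0.0108 × 1.21×10⁻⁴ / (4π×10⁻⁷) = 2.08 A.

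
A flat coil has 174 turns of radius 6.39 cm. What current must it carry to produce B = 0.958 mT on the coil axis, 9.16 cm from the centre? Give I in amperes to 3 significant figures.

For an N-turn coil, B = Nμ₀IR²/[2(R²+z²)^(3/2)] with R = 0.0639 m, z = 0.0916 m, so I = 2B(R²+z²)^(3/2)/(Nμ₀R²) = 2 × 9.58×10⁻⁴ × 1.39×10⁻³ / (174 × 4π×10⁻⁷ × 0.004083) = 2.99 A.

I ≈ 2.99 A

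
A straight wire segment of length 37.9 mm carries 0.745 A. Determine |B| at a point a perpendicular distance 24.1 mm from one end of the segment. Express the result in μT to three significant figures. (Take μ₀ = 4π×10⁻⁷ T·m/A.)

B ≈ 2.61 μT

For a finite straight segment, B = (μ₀I/4πd)(sinθ₁ + sinθ₂), where θ₁, θ₂ are the angles from the perpendicular to each end.
The perpendicular foot is at one end, so the two end-offsets along the wire are 0 and L = 0.0379 m.
sinθ₁ = 0/√(0²+0.0241²) = 0.0000; sinθ₂ = 0.0379/√(0.0379²+0.0241²) = 0.8438.
B = (4π×10⁻⁷ × 0.745) / (4π × 0.0241) × (0.0000 + 0.8438) = 2.61×10⁻⁶ T.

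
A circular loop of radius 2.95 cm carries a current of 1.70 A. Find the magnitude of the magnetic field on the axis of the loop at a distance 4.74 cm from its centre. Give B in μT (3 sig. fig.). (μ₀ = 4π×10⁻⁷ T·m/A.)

On the axis of a circular loop, B = μ₀IR² / [2(R²+z²)^(3/2)].
R² + z² = (0.0295)² + (0.0474)² = 0.003117 m², and (R²+z²)^(3/2) = 1.74×10⁻⁴ m³.
B = (4π×10⁻⁷ × 1.70 × 0.0008703) / (2 × 1.74×10⁻⁴) = 5.34×10⁻⁶ T.

B ≈ 5.34 μT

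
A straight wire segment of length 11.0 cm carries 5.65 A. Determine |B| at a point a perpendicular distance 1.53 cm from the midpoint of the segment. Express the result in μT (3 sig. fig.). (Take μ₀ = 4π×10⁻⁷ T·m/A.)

B ≈ 71.2 μT

For a finite straight segment, B = (μ₀I/4πd)(sinθ₁ + sinθ₂), where θ₁, θ₂ are the angles from the perpendicular to each end.
The perpendicular from the point meets the wire at its midpoint, so each end is L/2 = 0.055 m away along the wire.
sinθ₁ = 0.055/√(0.055²+0.0153²) = 0.9634; sinθ₂ = 0.055/√(0.055²+0.0153²) = 0.9634.
B = (4π×10⁻⁷ × 5.65) / (4π × 0.0153) × (0.9634 + 0.9634) = 7.12×10⁻⁵ T.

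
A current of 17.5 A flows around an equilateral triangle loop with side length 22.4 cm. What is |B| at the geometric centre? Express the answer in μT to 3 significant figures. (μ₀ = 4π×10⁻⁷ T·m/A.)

Each side is a finite straight segment at perpendicular distance d = a/(2 tan(π/3)) = 0.06466 m from the centre, with end-angles ±π/3.
One side contributes B₁ = (μ₀I/4πd)·2 sin(π/3) = 4.69×10⁻⁵ T.
All 3 sides add in the same direction: B = 3 × 4.69×10⁻⁵ = 1.41×10⁻⁴ T.

B ≈ 141 μT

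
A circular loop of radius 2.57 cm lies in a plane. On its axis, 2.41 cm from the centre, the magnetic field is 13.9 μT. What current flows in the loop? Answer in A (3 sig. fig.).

I ≈ 1.46 A

On the axis of a loop, B = μ₀IR²/[2(R²+z²)^(3/2)], so I = 2B(R²+z²)^(3/2)/(μ₀R²).
R² + z² = 0.0006605 + 0.0005808 = 0.001241 m²; raised to 3/2 gives 4.37×10⁻⁵ m³.
I = 2 × 1.39×10⁻⁵ × 4.37×10⁻⁵ / (1.26×10⁻⁶ × 0.0006605) = 1.46 A.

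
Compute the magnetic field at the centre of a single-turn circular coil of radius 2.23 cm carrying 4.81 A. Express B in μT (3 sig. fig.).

At the centre of a circular loop the Biot–Savart law gives B = μ₀I/(2R).
B = (4π×10⁻⁷ × 4.81) / (2 × 0.0223) = 1.36×10⁻⁴ T.

B ≈ 136 μT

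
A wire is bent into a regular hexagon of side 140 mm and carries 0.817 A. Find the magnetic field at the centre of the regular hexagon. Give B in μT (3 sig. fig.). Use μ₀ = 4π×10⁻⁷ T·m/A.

Each side is a finite straight segment at perpendicular distance d = a/(2 tan(π/6)) = 0.1212 m from the centre, with end-angles ±π/6.
One side contributes B₁ = (μ₀I/4πd)·2 sin(π/6) = 6.74×10⁻⁷ T.
All 6 sides add in the same direction: B = 6 × 6.74×10⁻⁷ = 4.04×10⁻⁶ T.

B ≈ 4.04 μT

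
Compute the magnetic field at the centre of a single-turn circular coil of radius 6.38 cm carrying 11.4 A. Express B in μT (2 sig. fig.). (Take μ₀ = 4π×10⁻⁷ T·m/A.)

B ≈ 110 μT

At the centre of a circular loop the Biot–Savart law gives B = μ₀I/(2R).
B = (4π×10⁻⁷ × 11.4) / (2 × 0.0638) = 1.12×10⁻⁴ T.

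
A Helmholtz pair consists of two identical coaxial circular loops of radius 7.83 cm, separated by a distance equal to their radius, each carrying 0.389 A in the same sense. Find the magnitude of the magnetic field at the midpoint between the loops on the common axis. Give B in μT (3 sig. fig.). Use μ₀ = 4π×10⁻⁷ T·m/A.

Each loop contributes B = μ₀IR²/[2(R²+z²)^(3/2)] on the axis, with z measured from that loop.
Loop 1 (z = 0.03915 m): B₁ = 2.23×10⁻⁶ T. Loop 2 (z = 0.03915 m): B₂ = 2.23×10⁻⁶ T.
The fields add: B = B₁ + B₂ = 4.47×10⁻⁶ T.

B ≈ 4.47 μT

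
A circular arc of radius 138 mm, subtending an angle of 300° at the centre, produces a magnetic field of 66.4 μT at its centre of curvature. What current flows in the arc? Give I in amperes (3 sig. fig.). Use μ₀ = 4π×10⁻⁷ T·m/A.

For a circular arc, B = μ₀Iφ/(4πR) with φ in radians; here φ = 5.236 rad.
So I = 4πRB/(μ₀φ) = 4π × 0.138 × 6.64×10⁻⁵ / (4π×10⁻⁷ × 5.236) = 17.5 A.

I ≈ 17.5 A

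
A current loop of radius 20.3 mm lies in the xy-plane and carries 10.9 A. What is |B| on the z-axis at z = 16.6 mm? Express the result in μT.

On the axis of a circular loop, B = μ₀IR² / [2(R²+z²)^(3/2)].
R² + z² = (0.0203)² + (0.0166)² = 0.0006877 m², and (R²+z²)^(3/2) = 1.80×10⁻⁵ m³.
B = (4π×10⁻⁷ × 10.9 × 0.0004121) / (2 × 1.80×10⁻⁵) = 1.57×10⁻⁴ T.

B ≈ 157 μT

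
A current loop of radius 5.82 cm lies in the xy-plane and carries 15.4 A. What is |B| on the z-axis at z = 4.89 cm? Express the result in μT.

B ≈ 74.6 μT

On the axis of a circular loop, B = μ₀IR² / [2(R²+z²)^(3/2)].
R² + z² = (0.0582)² + (0.0489)² = 0.005778 m², and (R²+z²)^(3/2) = 4.39×10⁻⁴ m³.
B = (4π×10⁻⁷ × 15.4 × 0.003387) / (2 × 4.39×10⁻⁴) = 7.46×10⁻⁵ T.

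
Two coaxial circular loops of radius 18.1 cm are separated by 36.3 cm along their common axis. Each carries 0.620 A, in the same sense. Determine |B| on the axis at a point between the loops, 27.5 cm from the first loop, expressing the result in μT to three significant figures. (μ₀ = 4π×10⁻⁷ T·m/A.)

B ≈ 1.92 μT

Each loop contributes B = μ₀IR²/[2(R²+z²)^(3/2)] on the axis, with z measured from that loop.
Loop 1 (z = 0.275 m): B₁ = 3.58×10⁻⁷ T. Loop 2 (z = 0.088 m): B₂ = 1.57×10⁻⁶ T.
The fields add: B = B₁ + B₂ = 1.92×10⁻⁶ T.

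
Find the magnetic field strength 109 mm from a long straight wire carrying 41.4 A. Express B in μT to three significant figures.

For an infinitely long straight wire, B = μ₀I/(2πd).
B = (4π×10⁻⁷ × 41.4) / (2π × 0.109) = 7.60×10⁻⁵ T.

B ≈ 76.0 μT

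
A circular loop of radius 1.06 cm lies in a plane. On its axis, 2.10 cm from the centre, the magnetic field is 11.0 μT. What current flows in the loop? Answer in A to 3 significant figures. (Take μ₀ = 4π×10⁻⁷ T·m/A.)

I ≈ 2.03 A

On the axis of a loop, B = μ₀IR²/[2(R²+z²)^(3/2)], so I = 2B(R²+z²)^(3/2)/(μ₀R²).
R² + z² = 0.0001124 + 0.000441 = 0.0005534 m²; raised to 3/2 gives 1.30×10⁻⁵ m³.
I = 2 × 1.10×10⁻⁵ × 1.30×10⁻⁵ / (1.26×10⁻⁶ × 0.0001124) = 2.03 A.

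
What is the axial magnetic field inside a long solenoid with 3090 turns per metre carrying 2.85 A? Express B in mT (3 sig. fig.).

Inside a long solenoid, B = μ₀nI with n = 3090 turns/m.
B = 4π×10⁻⁷ × 3090 × 2.85 = 1.11×10⁻² T.

B ≈ 11.1 mT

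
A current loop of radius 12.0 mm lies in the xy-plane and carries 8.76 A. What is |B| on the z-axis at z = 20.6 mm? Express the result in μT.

B ≈ 58.5 μT

On the axis of a circular loop, B = μ₀IR² / [2(R²+z²)^(3/2)].
R² + z² = (0.012)² + (0.0206)² = 0.0005684 m², and (R²+z²)^(3/2) = 1.35×10⁻⁵ m³.
B = (4π×10⁻⁷ × 8.76 × 0.000144) / (2 × 1.35×10⁻⁵) = 5.85×10⁻⁵ T.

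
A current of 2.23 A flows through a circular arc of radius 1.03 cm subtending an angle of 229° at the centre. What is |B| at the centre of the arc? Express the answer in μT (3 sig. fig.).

B ≈ 86.5 μT

The Biot–Savart field of a circular arc at its centre is B = μ₀Iφ/(4πR), with φ = 3.997 rad.
B = (4π×10⁻⁷ × 2.23 × 3.997) / (4π × 0.0103) = 8.65×10⁻⁵ T.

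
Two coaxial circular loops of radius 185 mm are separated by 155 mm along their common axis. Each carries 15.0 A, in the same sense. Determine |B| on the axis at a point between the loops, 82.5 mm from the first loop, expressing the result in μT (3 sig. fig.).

Each loop contributes B = μ₀IR²/[2(R²+z²)^(3/2)] on the axis, with z measured from that loop.
Loop 1 (z = 0.0825 m): B₁ = 3.88×10⁻⁵ T. Loop 2 (z = 0.0725 m): B₂ = 4.11×10⁻⁵ T.
The fields add: B = B₁ + B₂ = 7.99×10⁻⁵ T.

B ≈ 79.9 μT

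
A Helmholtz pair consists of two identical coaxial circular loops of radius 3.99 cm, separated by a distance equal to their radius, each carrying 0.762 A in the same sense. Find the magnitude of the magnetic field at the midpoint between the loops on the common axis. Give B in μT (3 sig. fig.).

B ≈ 17.2 μT

Each loop contributes B = μ₀IR²/[2(R²+z²)^(3/2)] on the axis, with z measured from that loop.
Loop 1 (z = 0.01995 m): B₁ = 8.59×10⁻⁶ T. Loop 2 (z = 0.01995 m): B₂ = 8.59×10⁻⁶ T.
The fields add: B = B₁ + B₂ = 1.72×10⁻⁵ T.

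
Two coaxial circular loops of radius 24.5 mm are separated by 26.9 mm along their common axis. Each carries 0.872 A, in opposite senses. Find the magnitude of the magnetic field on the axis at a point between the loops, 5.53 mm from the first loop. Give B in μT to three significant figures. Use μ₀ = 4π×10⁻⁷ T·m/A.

Each loop contributes B = μ₀IR²/[2(R²+z²)^(3/2)] on the axis, with z measured from that loop.
Loop 1 (z = 0.00553 m): B₁ = 2.08×10⁻⁵ T. Loop 2 (z = 0.02137 m): B₂ = 9.57×10⁻⁶ T.
The fields oppose: B = |B₁ − B₂| = 1.12×10⁻⁵ T.

B ≈ 11.2 μT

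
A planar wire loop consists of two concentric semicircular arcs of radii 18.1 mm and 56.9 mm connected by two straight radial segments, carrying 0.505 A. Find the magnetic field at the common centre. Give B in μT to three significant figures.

The radial connectors point toward the centre, so dl × r̂ = 0 and they contribute nothing.
Each semicircle gives μ₀I/(4R): inner arc 8.77×10⁻⁶ T, outer arc 2.79×10⁻⁶ T.
The two arcs carry current in opposite angular senses, so their fields oppose: B = |8.77×10⁻⁶ − 2.79×10⁻⁶| = 5.98×10⁻⁶ T.

B ≈ 5.98 μT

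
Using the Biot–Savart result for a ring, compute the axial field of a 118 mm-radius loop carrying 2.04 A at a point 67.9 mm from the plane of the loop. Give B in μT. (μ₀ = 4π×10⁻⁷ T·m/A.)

On the axis of a circular loop, B = μ₀IR² / [2(R²+z²)^(3/2)].
R² + z² = (0.118)² + (0.0679)² = 0.01853 m², and (R²+z²)^(3/2) = 2.52×10⁻³ m³.
B = (4π×10⁻⁷ × 2.04 × 0.01392) / (2 × 2.52×10⁻³) = 7.07×10⁻⁶ T.

B ≈ 7.07 μT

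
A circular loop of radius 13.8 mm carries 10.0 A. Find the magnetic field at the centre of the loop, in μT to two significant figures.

At the centre of a circular loop the Biot–Savart law gives B = μ₀I/(2R).
B = (4π×10⁻⁷ × 10.0) / (2 × 0.0138) = 4.55×10⁻⁴ T.

B ≈ 460 μT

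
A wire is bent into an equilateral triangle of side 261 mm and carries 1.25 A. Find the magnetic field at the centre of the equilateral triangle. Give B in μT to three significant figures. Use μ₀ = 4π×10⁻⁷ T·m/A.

Each side is a finite straight segment at perpendicular distance d = a/(2 tan(π/3)) = 0.07534 m from the centre, with end-angles ±π/3.
One side contributes B₁ = (μ₀I/4πd)·2 sin(π/3) = 2.87×10⁻⁶ T.
All 3 sides add in the same direction: B = 3 × 2.87×10⁻⁶ = 8.62×10⁻⁶ T.

B ≈ 8.62 μT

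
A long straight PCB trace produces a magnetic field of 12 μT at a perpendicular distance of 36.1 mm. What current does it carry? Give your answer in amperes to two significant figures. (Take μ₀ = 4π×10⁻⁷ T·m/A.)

I ≈ 2.2 A

For a long straight wire B = μ₀I/(2πd), so I = 2πdB/μ₀.
I = 2π × 0.0361 × 1.20×10⁻⁵ / (4π×10⁻⁷) = 2.17 A.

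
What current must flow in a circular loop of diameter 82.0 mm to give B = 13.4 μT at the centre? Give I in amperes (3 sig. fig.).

At the centre of a circular loop B = μ₀I/(2R), so I = 2RB/μ₀.
With R = 0.041 m, I = 2 × 0.041 × 1.34×10⁻⁵ / (4π×10⁻⁷) = 0.874 A.

I ≈ 0.874 A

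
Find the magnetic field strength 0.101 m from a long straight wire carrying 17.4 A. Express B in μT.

For an infinitely long straight wire, B = μ₀I/(2πd).
B = (4π×10⁻⁷ × 17.4) / (2π × 0.101) = 3.45×10⁻⁵ T.

B ≈ 34.5 μT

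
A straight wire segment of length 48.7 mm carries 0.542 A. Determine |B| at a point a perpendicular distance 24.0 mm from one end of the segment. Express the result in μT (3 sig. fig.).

B ≈ 2.03 μT

For a finite straight segment, B = (μ₀I/4πd)(sinθ₁ + sinθ₂), where θ₁, θ₂ are the angles from the perpendicular to each end.
The perpendicular foot is at one end, so the two end-offsets along the wire are 0 and L = 0.0487 m.
sinθ₁ = 0/√(0²+0.024²) = 0.0000; sinθ₂ = 0.0487/√(0.0487²+0.024²) = 0.8970.
B = (4π×10⁻⁷ × 0.542) / (4π × 0.024) × (0.0000 + 0.8970) = 2.03×10⁻⁶ T.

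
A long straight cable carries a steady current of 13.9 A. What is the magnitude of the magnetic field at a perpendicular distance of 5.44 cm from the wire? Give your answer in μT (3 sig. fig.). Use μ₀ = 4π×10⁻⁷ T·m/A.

For an infinitely long straight wire, B = μ₀I/(2πd).
B = (4π×10⁻⁷ × 13.9) / (2π × 0.0544) = 5.11×10⁻⁵ T.

B ≈ 51.1 μT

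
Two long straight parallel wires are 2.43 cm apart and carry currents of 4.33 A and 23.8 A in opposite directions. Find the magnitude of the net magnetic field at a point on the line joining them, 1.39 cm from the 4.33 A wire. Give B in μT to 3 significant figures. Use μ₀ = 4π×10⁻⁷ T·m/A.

Each long wire gives B = μ₀I/(2πd). Distances are d₁ = 0.0139 m and d₂ = 0.0104 m.
B₁ = 6.23×10⁻⁵ T, B₂ = 4.58×10⁻⁴ T.
Between antiparallel currents both contributions point the same way, so they add. B = B₁ + B₂ = 6.23×10⁻⁵ + 4.58×10⁻⁴ = 5.20×10⁻⁴ T.

B ≈ 520 μT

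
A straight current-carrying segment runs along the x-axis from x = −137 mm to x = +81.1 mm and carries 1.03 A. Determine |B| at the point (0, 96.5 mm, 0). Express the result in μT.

For a finite straight segment, B = (μ₀I/4πd)(sinθ₁ + sinθ₂), where θ₁, θ₂ are the angles from the perpendicular to each end.
The perpendicular distance is d = 0.0965 m; the end-offsets along the wire are a = 0.137 m and b = 0.0811 m.
sinθ₁ = 0.137/√(0.137²+0.0965²) = 0.8175; sinθ₂ = 0.0811/√(0.0811²+0.0965²) = 0.6434.
B = (4π×10⁻⁷ × 1.03) / (4π × 0.0965) × (0.8175 + 0.6434) = 1.56×10⁻⁶ T.

B ≈ 1.56 μT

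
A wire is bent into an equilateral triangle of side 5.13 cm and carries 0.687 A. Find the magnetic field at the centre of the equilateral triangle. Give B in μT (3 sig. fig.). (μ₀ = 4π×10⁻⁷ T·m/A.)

Each side is a finite straight segment at perpendicular distance d = a/(2 tan(π/3)) = 0.01481 m from the centre, with end-angles ±π/3.
One side contributes B₁ = (μ₀I/4πd)·2 sin(π/3) = 8.04×10⁻⁶ T.
All 3 sides add in the same direction: B = 3 × 8.04×10⁻⁶ = 2.41×10⁻⁵ T.

B ≈ 24.1 μT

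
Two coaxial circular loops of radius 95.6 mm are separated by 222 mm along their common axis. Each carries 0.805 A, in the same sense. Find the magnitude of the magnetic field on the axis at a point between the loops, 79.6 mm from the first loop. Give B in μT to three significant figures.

Each loop contributes B = μ₀IR²/[2(R²+z²)^(3/2)] on the axis, with z measured from that loop.
Loop 1 (z = 0.0796 m): B₁ = 2.40×10⁻⁶ T. Loop 2 (z = 0.1424 m): B₂ = 9.16×10⁻⁷ T.
The fields add: B = B₁ + B₂ = 3.32×10⁻⁶ T.

B ≈ 3.32 μT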